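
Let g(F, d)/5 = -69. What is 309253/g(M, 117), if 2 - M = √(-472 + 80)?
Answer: -309253/345 ≈ -896.39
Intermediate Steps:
M = 2 - 14*I*√2 (M = 2 - √(-472 + 80) = 2 - √(-392) = 2 - 14*I*√2 ≈ 2.0 - 19.799*I)
g(F, d) = -345 (g(F, d) = 5*(-69) = -345)
309253/g(M, 117) = 309253/(-345) = 309253*(-1/345) = -309253/345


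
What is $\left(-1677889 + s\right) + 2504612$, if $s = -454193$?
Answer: $372530$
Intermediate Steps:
$\left(-1677889 + s\right) + 2504612 = \left(-1677889 - 454193\right) + 2504612 = -2132082 + 2504612 = 372530$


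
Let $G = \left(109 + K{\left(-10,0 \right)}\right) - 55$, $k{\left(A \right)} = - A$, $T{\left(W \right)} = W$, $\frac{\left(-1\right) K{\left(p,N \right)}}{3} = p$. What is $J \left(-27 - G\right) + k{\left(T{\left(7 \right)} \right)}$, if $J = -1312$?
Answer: $145625$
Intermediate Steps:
$K{\left(p,N \right)} = - 3 p$
$G = 84$ ($G = \left(109 - -30\right) - 55 = \left(109 + 30\right) - 55 = 139 - 55 = 84$)
$J \left(-27 - G\right) + k{\left(T{\left(7 \right)} \right)} = - 1312 \left(-27 - 84\right) - 7 = \left(-1312\right) \left(-111\right) - 7 = 145632 - 7 = 145625$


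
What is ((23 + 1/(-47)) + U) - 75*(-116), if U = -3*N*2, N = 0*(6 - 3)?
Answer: 409980/47 ≈ 8723.0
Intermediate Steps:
N = 0 (N = 0*3 = 0)
U = 0 (U = -3*0*2 = 0*2 = 0)
((23 + 1/(-47)) + U) - 75*(-116) = ((23 + 1/(-47)) + 0) - 75*(-116) = ((23 - 1/47) + 0) + 8700 = (1080/47 + 0) + 8700 = 1080/47 + 8700 = 409980/47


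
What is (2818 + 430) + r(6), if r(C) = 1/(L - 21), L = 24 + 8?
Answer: 35729/11 ≈ 3248.1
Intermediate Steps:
L = 32
r(C) = 1/11 (r(C) = 1/(32 - 21) = 1/11)
(2818 + 430) + r(6) = (2818 + 430) + 1/11 = 3248 + 1/11 = 35729/11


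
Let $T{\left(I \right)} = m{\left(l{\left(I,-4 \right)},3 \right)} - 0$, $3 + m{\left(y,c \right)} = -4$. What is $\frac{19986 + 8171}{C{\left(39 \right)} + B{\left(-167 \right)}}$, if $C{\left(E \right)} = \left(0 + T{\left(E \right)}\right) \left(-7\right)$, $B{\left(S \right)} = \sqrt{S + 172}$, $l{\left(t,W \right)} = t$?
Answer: $\frac{1379693}{2396} - \frac{28157 \sqrt{5}}{2396} \approx 549.55$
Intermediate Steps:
$m{\left(y,c \right)} = -7$ ($m{\left(y,c \right)} = -3 - 4 = -7$)
$B{\left(S \right)} = \sqrt{172 + S}$
$T{\left(I \right)} = -7$ ($T{\left(I \right)} = -7 - 0 = -7 + 0 = -7$)
$C{\left(E \right)} = 49$ ($C{\left(E \right)} = \left(0 - 7\right) \left(-7\right) = \left(-7\right) \left(-7\right) = 49$)
$\frac{19986 + 8171}{C{\left(39 \right)} + B{\left(-167 \right)}} = \frac{19986 + 8171}{49 + \sqrt{172 - 167}} = \frac{28157}{49 + \sqrt{5}}$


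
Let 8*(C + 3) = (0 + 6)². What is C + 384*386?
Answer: 296451/2 ≈ 1.4823e+5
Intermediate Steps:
C = 3/2 (C = -3 + (0 + 6)²/8 = -3 + (⅛)*6² = -3 + (⅛)*36 = -3 + 9/2 = 3/2 ≈ 1.5000)
C + 384*386 = 3/2 + 384*386 = 3/2 + 148224 = 296451/2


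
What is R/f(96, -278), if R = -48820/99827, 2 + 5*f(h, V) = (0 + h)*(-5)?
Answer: 122050/24058307 ≈ 0.0050731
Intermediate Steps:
f(h, V) = -⅖ - h (f(h, V) = -⅖ + ((0 + h)*(-5))/5 = -⅖ + (h*(-5))/5 = -⅖ + (-5*h)/5 = -⅖ - h)
R = -48820/99827 (R = -48820*1/99827 = -48820/99827 ≈ -0.48905)
R/f(96, -278) = -48820/(99827*(-⅖ - 1*96)) = -48820/(99827*(-⅖ - 96)) = -48820/(99827*(-482/5)) = -48820/99827*(-5/482) = 122050/24058307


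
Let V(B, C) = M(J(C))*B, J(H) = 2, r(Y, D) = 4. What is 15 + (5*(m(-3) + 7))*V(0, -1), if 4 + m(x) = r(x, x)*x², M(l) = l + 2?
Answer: 15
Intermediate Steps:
M(l) = 2 + l
m(x) = -4 + 4*x²
V(B, C) = 4*B (V(B, C) = (2 + 2)*B = 4*B)
15 + (5*(m(-3) + 7))*V(0, -1) = 15 + (5*((-4 + 4*(-3)²) + 7))*(4*0) = 15 + (5*((-4 + 4*9) + 7))*0 = 15 + (5*((-4 + 36) + 7))*0 = 15 + (5*(32 + 7))*0 = 15 + (5*39)*0 = 15 + 195*0 = 15 + 0 = 15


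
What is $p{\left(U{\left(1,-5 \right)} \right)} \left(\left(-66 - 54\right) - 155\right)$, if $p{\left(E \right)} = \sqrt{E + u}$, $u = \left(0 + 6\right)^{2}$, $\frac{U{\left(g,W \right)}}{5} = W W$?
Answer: $- 275 \sqrt{161} \approx -3489.4$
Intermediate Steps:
$U{\left(g,W \right)} = 5 W^{2}$ ($U{\left(g,W \right)} = 5 W W = 5 W^{2}$)
$u = 36$ ($u = 6^{2} = 36$)
$p{\left(E \right)} = \sqrt{36 + E}$ ($p{\left(E \right)} = \sqrt{E + 36} = \sqrt{36 + E}$)
$p{\left(U{\left(1,-5 \right)} \right)} \left(\left(-66 - 54\right) - 155\right) = \sqrt{36 + 5 \left(-5\right)^{2}} \left(\left(-66 - 54\right) - 155\right) = \sqrt{36 + 5 \cdot 25} \left(\left(-66 - 54\right) - 155\right) = \sqrt{36 + 125} \left(-120 - 155\right) = \sqrt{161} \left(-275\right) = - 275 \sqrt{161}$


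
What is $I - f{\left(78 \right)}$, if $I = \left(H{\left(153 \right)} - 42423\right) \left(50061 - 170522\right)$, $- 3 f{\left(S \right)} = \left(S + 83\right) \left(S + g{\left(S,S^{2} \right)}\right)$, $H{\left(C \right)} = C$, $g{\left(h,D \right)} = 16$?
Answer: $\frac{15275674544}{3} \approx 5.0919 \cdot 10^{9}$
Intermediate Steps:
$f{\left(S \right)} = - \frac{\left(16 + S\right) \left(83 + S\right)}{3}$ ($f{\left(S \right)} = - \frac{\left(S + 83\right) \left(S + 16\right)}{3} = - \frac{\left(83 + S\right) \left(16 + S\right)}{3} = - \frac{\left(16 + S\right) \left(83 + S\right)}{3}$)
$I = 5091886470$ ($I = \left(153 - 42423\right) \left(50061 - 170522\right) = \left(-42270\right) \left(-120461\right) = 5091886470$)
$I - f{\left(78 \right)} = 5091886470 - \left(- \frac{1328}{3} - 2574 - \frac{78^{2}}{3}\right) = 5091886470 - \left(- \frac{1328}{3} - 2574 - 2028\right) = 5091886470 - - \frac{15134}{3} = 5091886470 + \frac{15134}{3} = \frac{15275674544}{3}$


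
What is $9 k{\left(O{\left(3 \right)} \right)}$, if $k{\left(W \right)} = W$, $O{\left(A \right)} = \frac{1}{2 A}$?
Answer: $\frac{3}{2} \approx 1.5$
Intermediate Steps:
$O{\left(A \right)} = \frac{1}{2 A}$
$9 k{\left(O{\left(3 \right)} \right)} = 9 \frac{1}{2 \cdot 3} = 9 \cdot \frac{1}{2} \cdot \frac{1}{3} = 9 \cdot \frac{1}{6} = \frac{3}{2}$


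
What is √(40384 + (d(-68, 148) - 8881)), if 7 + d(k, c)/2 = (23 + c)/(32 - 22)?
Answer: 4*√49255/5 ≈ 177.55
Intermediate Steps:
d(k, c) = -47/5 + c/5 (d(k, c) = -14 + 2*((23 + c)/(32 - 22)) = -14 + 2*((23 + c)/10) = -14 + 2*((23 + c)*(⅒)) = -14 + 2*(23/10 + c/10) = -14 + (23/5 + c/5) = -47/5 + c/5)
√(40384 + (d(-68, 148) - 8881)) = √(40384 + ((-47/5 + (⅕)*148) - 8881)) = √(40384 + ((-47/5 + 148/5) - 8881)) = √(40384 + (101/5 - 8881)) = √(40384 - 44304/5) = √(157616/5) = 4*√49255/5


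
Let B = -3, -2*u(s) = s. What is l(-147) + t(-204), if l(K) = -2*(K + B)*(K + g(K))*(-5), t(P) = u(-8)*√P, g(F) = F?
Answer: 441000 + 8*I*√51 ≈ 4.41e+5 + 57.131*I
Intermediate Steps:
u(s) = -s/2
t(P) = 4*√P (t(P) = (-½*(-8))*√P = 4*√P)
l(K) = 20*K*(-3 + K) (l(K) = -2*(K - 3)*(K + K)*(-5) = -2*(-3 + K)*2*K*(-5) = -4*K*(-3 + K)*(-5) = 20*K*(-3 + K))
l(-147) + t(-204) = 20*(-147)*(-3 - 147) + 4*√(-204) = 20*(-147)*(-150) + 4*(2*I*√51) = 441000 + 8*I*√51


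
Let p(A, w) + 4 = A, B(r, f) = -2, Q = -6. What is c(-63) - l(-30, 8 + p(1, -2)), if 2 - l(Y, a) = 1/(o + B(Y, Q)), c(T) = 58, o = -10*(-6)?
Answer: 3249/58 ≈ 56.017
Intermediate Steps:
p(A, w) = -4 + A
o = 60
l(Y, a) = 115/58 (l(Y, a) = 2 - 1/(60 - 2) = 2 - 1/58 = 115/58)
c(-63) - l(-30, 8 + p(1, -2)) = 58 - 1*115/58 = 58 - 115/58 = 3249/58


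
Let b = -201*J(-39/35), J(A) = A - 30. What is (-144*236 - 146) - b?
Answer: -1413439/35 ≈ -40384.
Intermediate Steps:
J(A) = -30 + A
b = 218889/35 (b = -201*(-30 - 39/35) = -201*(-1089/35) = 218889/35 ≈ 6254.0)
(-144*236 - 146) - b = (-144*236 - 146) - 1*218889/35 = (-33984 - 146) - 218889/35 = -34130 - 218889/35 = -1413439/35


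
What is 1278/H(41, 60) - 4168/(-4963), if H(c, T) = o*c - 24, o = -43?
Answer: 1105502/8868881 ≈ 0.12465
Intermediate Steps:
H(c, T) = -24 - 43*c (H(c, T) = -43*c - 24 = -24 - 43*c)
1278/H(41, 60) - 4168/(-4963) = 1278/(-24 - 43*41) - 4168/(-4963) = 1278/(-24 - 1763) - 4168*(-1/4963) = 1278/(-1787) + 4168/4963 = 1278*(-1/1787) + 4168/4963 = -1278/1787 + 4168/4963 = 1105502/8868881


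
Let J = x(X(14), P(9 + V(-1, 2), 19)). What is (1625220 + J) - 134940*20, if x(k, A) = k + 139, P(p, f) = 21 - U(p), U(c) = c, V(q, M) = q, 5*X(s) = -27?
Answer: -5367232/5 ≈ -1.0734e+6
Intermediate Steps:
X(s) = -27/5 (X(s) = (1/5)*(-27) = -27/5)
P(p, f) = 21 - p
x(k, A) = 139 + k
J = 668/5 (J = 139 - 27/5 = 668/5 ≈ 133.60)
(1625220 + J) - 134940*20 = (1625220 + 668/5) - 134940*20 = 8126768/5 - 2698800 = -5367232/5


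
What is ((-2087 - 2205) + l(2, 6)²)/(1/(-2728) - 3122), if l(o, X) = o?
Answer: 11697664/8516817 ≈ 1.3735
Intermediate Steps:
((-2087 - 2205) + l(2, 6)²)/(1/(-2728) - 3122) = ((-2087 - 2205) + 2²)/(1/(-2728) - 3122) = (-4292 + 4)/(-1/2728 - 3122) = -4288/(-8516817/2728) = -4288*(-2728/8516817) = 11697664/8516817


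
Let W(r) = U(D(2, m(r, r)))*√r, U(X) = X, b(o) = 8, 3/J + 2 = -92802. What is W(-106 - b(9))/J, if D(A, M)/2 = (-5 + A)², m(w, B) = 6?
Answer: -556824*I*√114 ≈ -5.9453e+6*I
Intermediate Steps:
J = -3/92804 (J = 3/(-2 - 92802) = 3/(-92804) = 3*(-1/92804) = -3/92804 ≈ -3.2326e-5)
D(A, M) = 2*(-5 + A)²
W(r) = 18*√r (W(r) = (2*(-5 + 2)²)*√r = (2*(-3)²)*√r = (2*9)*√r = 18*√r)
W(-106 - b(9))/J = (18*√(-106 - 1*8))/(-3/92804) = (18*√(-106 - 8))*(-92804/3) = (18*√(-114))*(-92804/3) = (18*(I*√114))*(-92804/3) = (18*I*√114)*(-92804/3) = -556824*I*√114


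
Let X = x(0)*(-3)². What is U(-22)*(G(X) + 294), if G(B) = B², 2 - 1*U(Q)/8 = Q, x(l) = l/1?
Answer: 56448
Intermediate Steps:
x(l) = l (x(l) = l*1 = l)
U(Q) = 16 - 8*Q
X = 0 (X = 0*(-3)² = 0*9 = 0)
U(-22)*(G(X) + 294) = (16 - 8*(-22))*(0² + 294) = (16 + 176)*(0 + 294) = 192*294 = 56448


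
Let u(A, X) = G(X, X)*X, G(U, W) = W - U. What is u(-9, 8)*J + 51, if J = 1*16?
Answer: 51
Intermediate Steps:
u(A, X) = 0 (u(A, X) = (X - X)*X = 0*X = 0)
J = 16
u(-9, 8)*J + 51 = 0*16 + 51 = 0 + 51 = 51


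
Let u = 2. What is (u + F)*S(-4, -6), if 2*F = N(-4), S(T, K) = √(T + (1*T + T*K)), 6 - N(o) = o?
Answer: 28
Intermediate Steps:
N(o) = 6 - o
S(T, K) = √(2*T + K*T) (S(T, K) = √(T + (T + K*T)) = √(2*T + K*T))
F = 5 (F = (6 - 1*(-4))/2 = (6 + 4)/2 = (½)*10 = 5)
(u + F)*S(-4, -6) = (2 + 5)*√(-4*(2 - 6)) = 7*√(-4*(-4)) = 7*√16 = 7*4 = 28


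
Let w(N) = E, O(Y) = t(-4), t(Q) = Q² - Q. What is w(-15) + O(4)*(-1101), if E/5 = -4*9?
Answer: -22200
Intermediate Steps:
E = -180 (E = 5*(-4*9) = 5*(-36) = -180)
O(Y) = 20 (O(Y) = -4*(-1 - 4) = -4*(-5) = 20)
w(N) = -180
w(-15) + O(4)*(-1101) = -180 + 20*(-1101) = -180 - 22020 = -22200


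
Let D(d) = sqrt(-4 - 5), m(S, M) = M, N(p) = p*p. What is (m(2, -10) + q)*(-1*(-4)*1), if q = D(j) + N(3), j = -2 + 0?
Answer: -4 + 12*I ≈ -4.0 + 12.0*I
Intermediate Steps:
N(p) = p**2
j = -2
D(d) = 3*I (D(d) = sqrt(-9) = 3*I)
q = 9 + 3*I (q = 3*I + 3**2 = 3*I + 9 = 9 + 3*I ≈ 9.0 + 3.0*I)
(m(2, -10) + q)*(-1*(-4)*1) = (-10 + (9 + 3*I))*(-1*(-4)*1) = (-1 + 3*I)*(4*1) = (-1 + 3*I)*4 = -4 + 12*I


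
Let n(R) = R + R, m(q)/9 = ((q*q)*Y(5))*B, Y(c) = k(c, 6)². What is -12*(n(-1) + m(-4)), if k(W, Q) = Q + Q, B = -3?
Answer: 746520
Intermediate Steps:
k(W, Q) = 2*Q
Y(c) = 144 (Y(c) = (2*6)² = 12² = 144)
m(q) = -3888*q² (m(q) = 9*(((q*q)*144)*(-3)) = 9*((q²*144)*(-3)) = 9*((144*q²)*(-3)) = 9*(-432*q²) = -3888*q²)
n(R) = 2*R
-12*(n(-1) + m(-4)) = -12*(2*(-1) - 3888*(-4)²) = -12*(-2 - 3888*16) = -12*(-2 - 62208) = -12*(-62210) = 746520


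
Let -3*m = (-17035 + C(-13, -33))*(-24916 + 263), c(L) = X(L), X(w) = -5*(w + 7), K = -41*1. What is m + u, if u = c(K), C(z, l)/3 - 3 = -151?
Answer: -430909277/3 ≈ -1.4364e+8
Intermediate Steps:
C(z, l) = -444 (C(z, l) = 9 + 3*(-151) = 9 - 453 = -444)
K = -41
X(w) = -35 - 5*w (X(w) = -5*(7 + w) = -35 - 5*w)
c(L) = -35 - 5*L
u = 170 (u = -35 - 5*(-41) = -35 + 205 = 170)
m = -430909787/3 (m = -(-17035 - 444)*(-24916 + 263)/3 = -(-17479)*(-24653)/3 = -1/3*430909787 = -430909787/3 ≈ -1.4364e+8)
m + u = -430909787/3 + 170 = -430909277/3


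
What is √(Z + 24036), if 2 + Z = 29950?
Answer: 4*√3374 ≈ 232.34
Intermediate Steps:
Z = 29948 (Z = -2 + 29950 = 29948)
√(Z + 24036) = √(29948 + 24036) = √53984 = 4*√3374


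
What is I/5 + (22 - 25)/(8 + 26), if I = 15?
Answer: 99/34 ≈ 2.9118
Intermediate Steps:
I/5 + (22 - 25)/(8 + 26) = 15/5 + (22 - 25)/(8 + 26) = 15*(⅕) - 3/34 = 3 - 3*1/34 = 3 - 3/34 = 99/34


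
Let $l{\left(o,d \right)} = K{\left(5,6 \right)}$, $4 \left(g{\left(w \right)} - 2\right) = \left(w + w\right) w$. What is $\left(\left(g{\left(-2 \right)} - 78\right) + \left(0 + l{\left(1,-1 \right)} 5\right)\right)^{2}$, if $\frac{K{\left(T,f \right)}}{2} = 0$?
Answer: $5476$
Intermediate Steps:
$K{\left(T,f \right)} = 0$ ($K{\left(T,f \right)} = 2 \cdot 0 = 0$)
$g{\left(w \right)} = 2 + \frac{w^{2}}{2}$ ($g{\left(w \right)} = 2 + \frac{\left(w + w\right) w}{4} = 2 + \frac{2 w w}{4} = 2 + \frac{2 w^{2}}{4} = 2 + \frac{w^{2}}{2}$)
$l{\left(o,d \right)} = 0$
$\left(\left(g{\left(-2 \right)} - 78\right) + \left(0 + l{\left(1,-1 \right)} 5\right)\right)^{2} = \left(\left(\left(2 + \frac{\left(-2\right)^{2}}{2}\right) - 78\right) + \left(0 + 0 \cdot 5\right)\right)^{2} = \left(\left(\left(2 + \frac{1}{2} \cdot 4\right) - 78\right) + \left(0 + 0\right)\right)^{2} = \left(\left(\left(2 + 2\right) - 78\right) + 0\right)^{2} = \left(\left(4 - 78\right) + 0\right)^{2} = \left(-74 + 0\right)^{2} = \left(-74\right)^{2} = 5476$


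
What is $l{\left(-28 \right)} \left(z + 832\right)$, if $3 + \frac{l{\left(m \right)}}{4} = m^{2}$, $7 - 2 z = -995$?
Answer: $4164292$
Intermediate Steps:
$z = 501$ ($z = \frac{7}{2} - - \frac{995}{2} = \frac{7}{2} + \frac{995}{2} = 501$)
$l{\left(m \right)} = -12 + 4 m^{2}$
$l{\left(-28 \right)} \left(z + 832\right) = \left(-12 + 4 \left(-28\right)^{2}\right) \left(501 + 832\right) = \left(-12 + 4 \cdot 784\right) 1333 = \left(-12 + 3136\right) 1333 = 3124 \cdot 1333 = 4164292$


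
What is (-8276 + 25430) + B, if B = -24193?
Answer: -7039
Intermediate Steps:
(-8276 + 25430) + B = (-8276 + 25430) - 24193 = 17154 - 24193 = -7039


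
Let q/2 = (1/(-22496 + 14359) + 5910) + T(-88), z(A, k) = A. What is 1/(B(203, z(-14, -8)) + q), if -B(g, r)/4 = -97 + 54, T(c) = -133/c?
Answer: 358028/4294553909 ≈ 8.3368e-5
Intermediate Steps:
B(g, r) = 172 (B(g, r) = -4*(-97 + 54) = -4*(-43) = 172)
q = 4232973093/358028 (q = 2*((1/(-22496 + 14359) + 5910) - 133/(-88)) = 2*((1/(-8137) + 5910) - 133*(-1/88)) = 2*((-1/8137 + 5910) + 133/88) = 2*(48089669/8137 + 133/88) = 2*(4232973093/716056) = 4232973093/358028 ≈ 11823.)
1/(B(203, z(-14, -8)) + q) = 1/(172 + 4232973093/358028) = 1/(4294553909/358028) = 358028/4294553909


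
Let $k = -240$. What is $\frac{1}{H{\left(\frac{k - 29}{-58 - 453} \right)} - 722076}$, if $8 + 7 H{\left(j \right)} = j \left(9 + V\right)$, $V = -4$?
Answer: $- \frac{3577}{2582868595} \approx -1.3849 \cdot 10^{-6}$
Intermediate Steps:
$H{\left(j \right)} = - \frac{8}{7} + \frac{5 j}{7}$ ($H{\left(j \right)} = - \frac{8}{7} + \frac{j \left(9 - 4\right)}{7} = - \frac{8}{7} + \frac{j 5}{7} = - \frac{8}{7} + \frac{5 j}{7}$)
$\frac{1}{H{\left(\frac{k - 29}{-58 - 453} \right)} - 722076} = \frac{1}{\left(- \frac{8}{7} + \frac{5 \frac{-240 - 29}{-58 - 453}}{7}\right) - 722076} = \frac{1}{\left(- \frac{8}{7} + \frac{5 \left(- \frac{269}{-511}\right)}{7}\right) - 722076} = \frac{1}{\left(- \frac{8}{7} + \frac{5 \left(\left(-269\right) \left(- \frac{1}{511}\right)\right)}{7}\right) - 722076} = \frac{1}{\left(- \frac{8}{7} + \frac{5}{7} \cdot \frac{269}{511}\right) - 722076} = \frac{1}{\left(- \frac{8}{7} + \frac{1345}{3577}\right) - 722076} = \frac{1}{- \frac{2743}{3577} - 722076} = \frac{1}{- \frac{2582868595}{3577}} = - \frac{3577}{2582868595}$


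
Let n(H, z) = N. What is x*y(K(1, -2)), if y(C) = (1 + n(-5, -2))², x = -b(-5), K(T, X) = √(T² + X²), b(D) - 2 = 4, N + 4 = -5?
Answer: -384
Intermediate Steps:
N = -9 (N = -4 - 5 = -9)
b(D) = 6 (b(D) = 2 + 4 = 6)
n(H, z) = -9
x = -6 (x = -1*6 = -6)
y(C) = 64 (y(C) = (1 - 9)² = (-8)² = 64)
x*y(K(1, -2)) = -6*64 = -384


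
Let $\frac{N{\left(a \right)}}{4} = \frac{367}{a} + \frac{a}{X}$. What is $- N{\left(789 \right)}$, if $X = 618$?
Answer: $- \frac{566218}{81267} \approx -6.9674$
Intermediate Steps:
$N{\left(a \right)} = \frac{1468}{a} + \frac{2 a}{309}$ ($N{\left(a \right)} = 4 \left(\frac{367}{a} + \frac{a}{618}\right) = \frac{1468}{a} + \frac{2 a}{309}$)
$- N{\left(789 \right)} = - (\frac{1468}{789} + \frac{2}{309} \cdot 789) = - (1468 \cdot \frac{1}{789} + \frac{526}{103}) = - (\frac{1468}{789} + \frac{526}{103}) = \left(-1\right) \frac{566218}{81267} = - \frac{566218}{81267}$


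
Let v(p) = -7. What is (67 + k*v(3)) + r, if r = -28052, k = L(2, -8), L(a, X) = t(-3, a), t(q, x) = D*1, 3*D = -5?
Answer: -83920/3 ≈ -27973.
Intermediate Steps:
D = -5/3 (D = (⅓)*(-5) = -5/3 ≈ -1.6667)
t(q, x) = -5/3 (t(q, x) = -5/3*1 = -5/3)
L(a, X) = -5/3
k = -5/3 ≈ -1.6667
(67 + k*v(3)) + r = (67 - 5/3*(-7)) - 28052 = (67 + 35/3) - 28052 = 236/3 - 28052 = -83920/3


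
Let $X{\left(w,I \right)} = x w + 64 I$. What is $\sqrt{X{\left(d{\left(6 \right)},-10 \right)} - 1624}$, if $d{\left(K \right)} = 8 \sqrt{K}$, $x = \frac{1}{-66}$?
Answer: $\frac{2 \sqrt{-616374 - 33 \sqrt{6}}}{33} \approx 47.585 i$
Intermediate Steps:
$x = - \frac{1}{66} \approx -0.015152$
$X{\left(w,I \right)} = 64 I - \frac{w}{66}$ ($X{\left(w,I \right)} = - \frac{w}{66} + 64 I = 64 I - \frac{w}{66}$)
$\sqrt{X{\left(d{\left(6 \right)},-10 \right)} - 1624} = \sqrt{\left(64 \left(-10\right) - \frac{8 \sqrt{6}}{66}\right) - 1624} = \sqrt{\left(-640 - \frac{4 \sqrt{6}}{33}\right) - 1624} = \sqrt{-2264 - \frac{4 \sqrt{6}}{33}}$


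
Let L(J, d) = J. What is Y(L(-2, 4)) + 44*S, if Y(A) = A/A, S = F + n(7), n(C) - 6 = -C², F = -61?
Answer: -4575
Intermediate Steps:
n(C) = 6 - C²
S = -104 (S = -61 + (6 - 1*7²) = -61 + (6 - 1*49) = -61 + (6 - 49) = -61 - 43 = -104)
Y(A) = 1
Y(L(-2, 4)) + 44*S = 1 + 44*(-104) = 1 - 4576 = -4575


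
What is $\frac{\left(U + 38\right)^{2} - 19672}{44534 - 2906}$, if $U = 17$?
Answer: $- \frac{5549}{13876} \approx -0.3999$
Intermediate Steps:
$\frac{\left(U + 38\right)^{2} - 19672}{44534 - 2906} = \frac{\left(17 + 38\right)^{2} - 19672}{44534 - 2906} = \frac{55^{2} - 19672}{41628} = \left(3025 - 19672\right) \frac{1}{41628} = \left(-16647\right) \frac{1}{41628} = - \frac{5549}{13876}$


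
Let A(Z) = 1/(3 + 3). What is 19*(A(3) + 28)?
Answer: 3211/6 ≈ 535.17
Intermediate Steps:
A(Z) = ⅙ (A(Z) = 1/6 = ⅙)
19*(A(3) + 28) = 19*(⅙ + 28) = 19*(169/6) = 3211/6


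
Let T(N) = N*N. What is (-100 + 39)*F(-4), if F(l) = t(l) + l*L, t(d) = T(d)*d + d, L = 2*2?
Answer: 5124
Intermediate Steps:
T(N) = N²
L = 4
t(d) = d + d³ (t(d) = d²*d + d = d³ + d = d + d³)
F(l) = l³ + 5*l (F(l) = (l + l³) + l*4 = (l + l³) + 4*l = l³ + 5*l)
(-100 + 39)*F(-4) = (-100 + 39)*(-4*(5 + (-4)²)) = -(-244)*(5 + 16) = -(-244)*21 = -61*(-84) = 5124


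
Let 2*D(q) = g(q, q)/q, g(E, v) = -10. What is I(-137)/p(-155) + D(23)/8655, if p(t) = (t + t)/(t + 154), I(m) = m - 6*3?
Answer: -39815/79626 ≈ -0.50002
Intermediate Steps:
I(m) = -18 + m (I(m) = m - 18 = -18 + m)
D(q) = -5/q (D(q) = (-10/q)/2 = -5/q)
p(t) = 2*t/(154 + t) (p(t) = (2*t)/(154 + t) = 2*t/(154 + t))
I(-137)/p(-155) + D(23)/8655 = (-18 - 137)/((2*(-155)/(154 - 155))) - 5/23/8655 = -155/(2*(-155)/(-1)) - 5*1/23*(1/8655) = -155/(2*(-155)*(-1)) - 5/23*1/8655 = -155/310 - 1/39813 = -155*1/310 - 1/39813 = -½ - 1/39813 = -39815/79626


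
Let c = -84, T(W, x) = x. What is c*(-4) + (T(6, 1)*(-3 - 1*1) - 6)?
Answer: 326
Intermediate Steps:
c*(-4) + (T(6, 1)*(-3 - 1*1) - 6) = -84*(-4) + (1*(-3 - 1*1) - 6) = 336 + (1*(-3 - 1) - 6) = 336 + (1*(-4) - 6) = 336 + (-4 - 6) = 336 - 10 = 326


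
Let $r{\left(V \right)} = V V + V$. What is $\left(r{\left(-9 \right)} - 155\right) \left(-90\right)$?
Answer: $7470$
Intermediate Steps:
$r{\left(V \right)} = V + V^{2}$ ($r{\left(V \right)} = V^{2} + V = V + V^{2}$)
$\left(r{\left(-9 \right)} - 155\right) \left(-90\right) = \left(- 9 \left(1 - 9\right) - 155\right) \left(-90\right) = \left(\left(-9\right) \left(-8\right) - 155\right) \left(-90\right) = \left(72 - 155\right) \left(-90\right) = \left(-83\right) \left(-90\right) = 7470$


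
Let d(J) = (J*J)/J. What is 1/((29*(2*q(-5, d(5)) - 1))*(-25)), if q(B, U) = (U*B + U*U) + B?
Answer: 1/7975 ≈ 0.00012539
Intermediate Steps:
d(J) = J (d(J) = J**2/J = J)
q(B, U) = B + U**2 + B*U (q(B, U) = (B*U + U**2) + B = (U**2 + B*U) + B = B + U**2 + B*U)
1/((29*(2*q(-5, d(5)) - 1))*(-25)) = 1/((29*(2*(-5 + 5**2 - 5*5) - 1))*(-25)) = 1/((29*(2*(-5 + 25 - 25) - 1))*(-25)) = 1/((29*(2*(-5) - 1))*(-25)) = 1/((29*(-10 - 1))*(-25)) = 1/((29*(-11))*(-25)) = 1/(-319*(-25)) = 1/7975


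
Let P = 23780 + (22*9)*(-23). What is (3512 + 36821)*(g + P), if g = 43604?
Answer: 2534122390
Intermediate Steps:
P = 19226 (P = 23780 + 198*(-23) = 23780 - 4554 = 19226)
(3512 + 36821)*(g + P) = (3512 + 36821)*(43604 + 19226) = 40333*62830 = 2534122390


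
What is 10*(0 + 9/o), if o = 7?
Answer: 90/7 ≈ 12.857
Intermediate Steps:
10*(0 + 9/o) = 10*(0 + 9/7) = 10*(9/7) = 90/7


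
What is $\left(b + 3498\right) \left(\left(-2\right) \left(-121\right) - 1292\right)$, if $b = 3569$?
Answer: $-7420350$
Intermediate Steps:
$\left(b + 3498\right) \left(\left(-2\right) \left(-121\right) - 1292\right) = \left(3569 + 3498\right) \left(\left(-2\right) \left(-121\right) - 1292\right) = 7067 \left(242 - 1292\right) = 7067 \left(-1050\right) = -7420350$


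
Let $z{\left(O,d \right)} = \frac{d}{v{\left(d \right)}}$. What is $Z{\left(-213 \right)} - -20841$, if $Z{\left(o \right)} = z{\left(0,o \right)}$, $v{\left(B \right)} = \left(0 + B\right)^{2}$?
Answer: $\frac{4439132}{213} \approx 20841.0$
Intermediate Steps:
$v{\left(B \right)} = B^{2}$
$z{\left(O,d \right)} = \frac{1}{d}$ ($z{\left(O,d \right)} = \frac{d}{d^{2}} = \frac{1}{d}$)
$Z{\left(o \right)} = \frac{1}{o}$
$Z{\left(-213 \right)} - -20841 = \frac{1}{-213} - -20841 = - \frac{1}{213} + 20841 = \frac{4439132}{213}$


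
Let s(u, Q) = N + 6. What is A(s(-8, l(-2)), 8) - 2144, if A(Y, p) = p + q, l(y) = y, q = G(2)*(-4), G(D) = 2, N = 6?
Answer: -2144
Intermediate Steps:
q = -8 (q = 2*(-4) = -8)
s(u, Q) = 12 (s(u, Q) = 6 + 6 = 12)
A(Y, p) = -8 + p (A(Y, p) = p - 8 = -8 + p)
A(s(-8, l(-2)), 8) - 2144 = (-8 + 8) - 2144 = 0 - 2144 = -2144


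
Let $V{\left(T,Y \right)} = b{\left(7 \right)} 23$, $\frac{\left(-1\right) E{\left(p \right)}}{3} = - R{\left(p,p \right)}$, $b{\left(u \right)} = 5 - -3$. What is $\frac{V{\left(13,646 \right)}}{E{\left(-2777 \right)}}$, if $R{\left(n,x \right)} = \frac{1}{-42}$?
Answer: $-2576$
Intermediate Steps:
$R{\left(n,x \right)} = - \frac{1}{42}$
$b{\left(u \right)} = 8$ ($b{\left(u \right)} = 5 + 3 = 8$)
$E{\left(p \right)} = - \frac{1}{14}$ ($E{\left(p \right)} = - 3 \left(\left(-1\right) \left(- \frac{1}{42}\right)\right) = \left(-3\right) \frac{1}{42} = - \frac{1}{14}$)
$V{\left(T,Y \right)} = 184$ ($V{\left(T,Y \right)} = 8 \cdot 23 = 184$)
$\frac{V{\left(13,646 \right)}}{E{\left(-2777 \right)}} = \frac{184}{- \frac{1}{14}} = 184 \left(-14\right) = -2576$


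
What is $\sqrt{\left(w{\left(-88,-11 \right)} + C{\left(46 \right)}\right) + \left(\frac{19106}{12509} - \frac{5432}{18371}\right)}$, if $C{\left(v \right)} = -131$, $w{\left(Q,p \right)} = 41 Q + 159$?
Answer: $\frac{i \sqrt{188992409323782440698}}{229802839} \approx 59.823 i$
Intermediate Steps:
$w{\left(Q,p \right)} = 159 + 41 Q$
$\sqrt{\left(w{\left(-88,-11 \right)} + C{\left(46 \right)}\right) + \left(\frac{19106}{12509} - \frac{5432}{18371}\right)} = \sqrt{\left(\left(159 + 41 \left(-88\right)\right) - 131\right) + \left(\frac{19106}{12509} - \frac{5432}{18371}\right)} = \sqrt{\left(\left(159 - 3608\right) - 131\right) + \left(19106 \cdot \frac{1}{12509} - \frac{5432}{18371}\right)} = \sqrt{\left(-3449 - 131\right) + \left(\frac{19106}{12509} - \frac{5432}{18371}\right)} = \sqrt{-3580 + \frac{283047438}{229802839}} = \sqrt{- \frac{822411116182}{229802839}} = \frac{i \sqrt{188992409323782440698}}{229802839}$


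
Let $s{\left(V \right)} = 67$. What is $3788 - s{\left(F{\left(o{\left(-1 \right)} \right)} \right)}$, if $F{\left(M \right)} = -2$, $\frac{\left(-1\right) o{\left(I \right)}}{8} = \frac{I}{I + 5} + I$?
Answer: $3721$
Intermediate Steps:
$o{\left(I \right)} = - 8 I - \frac{8 I}{5 + I}$ ($o{\left(I \right)} = - 8 \left(\frac{I}{I + 5} + I\right) = - 8 \left(\frac{I}{5 + I} + I\right) = - 8 \left(I + \frac{I}{5 + I}\right) = - 8 I - \frac{8 I}{5 + I}$)
$3788 - s{\left(F{\left(o{\left(-1 \right)} \right)} \right)} = 3788 - 67 = 3721$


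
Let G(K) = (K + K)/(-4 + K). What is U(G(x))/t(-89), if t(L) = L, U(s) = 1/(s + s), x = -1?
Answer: -5/356 ≈ -0.014045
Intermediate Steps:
G(K) = 2*K/(-4 + K) (G(K) = (2*K)/(-4 + K) = 2*K/(-4 + K))
U(s) = 1/(2*s)
U(G(x))/t(-89) = (1/(2*((2*(-1)/(-4 - 1)))))/(-89) = (1/(2*((2*(-1)/(-5)))))*(-1/89) = (1/(2*((2*(-1)*(-1/5)))))*(-1/89) = (1/(2*(2/5)))*(-1/89) = ((1/2)*(5/2))*(-1/89) = (5/4)*(-1/89) = -5/356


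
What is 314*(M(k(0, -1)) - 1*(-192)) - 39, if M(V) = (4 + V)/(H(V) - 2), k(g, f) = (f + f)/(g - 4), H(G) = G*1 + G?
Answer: 58836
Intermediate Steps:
H(G) = 2*G (H(G) = G + G = 2*G)
k(g, f) = 2*f/(-4 + g) (k(g, f) = (2*f)/(-4 + g) = 2*f/(-4 + g))
M(V) = (4 + V)/(-2 + 2*V) (M(V) = (4 + V)/(2*V - 2) = (4 + V)/(-2 + 2*V))
314*(M(k(0, -1)) - 1*(-192)) - 39 = 314*((4 + 2*(-1)/(-4 + 0))/(2*(-1 + 2*(-1)/(-4 + 0))) - 1*(-192)) - 39 = 314*((4 + 2*(-1)/(-4))/(2*(-1 + 2*(-1)/(-4))) + 192) - 39 = 314*((4 + 2*(-1)*(-¼))/(2*(-1 + 2*(-1)*(-¼))) + 192) - 39 = 314*((4 + ½)/(2*(-1 + ½)) + 192) - 39 = 314*((½)*(9/2)/(-½) + 192) - 39 = 314*((½)*(-2)*(9/2) + 192) - 39 = 314*(-9/2 + 192) - 39 = 314*(375/2) - 39 = 58875 - 39 = 58836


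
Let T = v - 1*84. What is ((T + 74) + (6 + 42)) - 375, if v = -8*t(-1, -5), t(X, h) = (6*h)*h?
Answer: -1537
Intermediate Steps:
t(X, h) = 6*h²
v = -1200 (v = -48*(-5)² = -48*25 = -8*150 = -1200)
T = -1284 (T = -1200 - 1*84 = -1200 - 84 = -1284)
((T + 74) + (6 + 42)) - 375 = ((-1284 + 74) + (6 + 42)) - 375 = (-1210 + 48) - 375 = -1162 - 375 = -1537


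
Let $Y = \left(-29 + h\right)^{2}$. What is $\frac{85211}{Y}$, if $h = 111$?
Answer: $\frac{85211}{6724} \approx 12.673$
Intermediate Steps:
$Y = 6724$ ($Y = \left(-29 + 111\right)^{2} = 82^{2} = 6724$)
$\frac{85211}{Y} = \frac{85211}{6724}$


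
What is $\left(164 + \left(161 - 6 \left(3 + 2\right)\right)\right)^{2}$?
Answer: $87025$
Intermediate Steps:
$\left(164 + \left(161 - 6 \left(3 + 2\right)\right)\right)^{2} = \left(164 + \left(161 - 30\right)\right)^{2} = \left(164 + 131\right)^{2} = 295^{2} = 87025$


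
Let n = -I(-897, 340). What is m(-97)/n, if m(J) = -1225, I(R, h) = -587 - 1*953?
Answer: -35/44 ≈ -0.79545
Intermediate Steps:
I(R, h) = -1540 (I(R, h) = -587 - 953 = -1540)
n = 1540 (n = -1*(-1540) = 1540)
m(-97)/n = -1225/1540 = -1225*1/1540 = -35/44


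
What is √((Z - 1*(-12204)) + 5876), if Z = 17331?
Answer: √35411 ≈ 188.18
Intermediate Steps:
√((Z - 1*(-12204)) + 5876) = √((17331 - 1*(-12204)) + 5876) = √((17331 + 12204) + 5876) = √(29535 + 5876) = √35411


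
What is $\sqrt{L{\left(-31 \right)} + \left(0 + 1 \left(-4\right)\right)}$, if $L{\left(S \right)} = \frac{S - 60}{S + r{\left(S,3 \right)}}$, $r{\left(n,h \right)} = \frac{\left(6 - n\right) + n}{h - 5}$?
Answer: $\frac{3 i \sqrt{170}}{34} \approx 1.1504 i$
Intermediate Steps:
$r{\left(n,h \right)} = \frac{6}{-5 + h}$
$L{\left(S \right)} = \frac{-60 + S}{-3 + S}$ ($L{\left(S \right)} = \frac{S - 60}{S + \frac{6}{-5 + 3}} = \frac{-60 + S}{S + \frac{6}{-2}} = \frac{-60 + S}{S + 6 \left(- \frac{1}{2}\right)} = \frac{-60 + S}{S - 3} = \frac{-60 + S}{-3 + S}$)
$\sqrt{L{\left(-31 \right)} + \left(0 + 1 \left(-4\right)\right)} = \sqrt{\frac{-60 - 31}{-3 - 31} + \left(0 + 1 \left(-4\right)\right)} = \sqrt{\frac{1}{-34} \left(-91\right) + \left(0 - 4\right)} = \sqrt{\left(- \frac{1}{34}\right) \left(-91\right) - 4} = \sqrt{\frac{91}{34} - 4} = \sqrt{- \frac{45}{34}} = \frac{3 i \sqrt{170}}{34}$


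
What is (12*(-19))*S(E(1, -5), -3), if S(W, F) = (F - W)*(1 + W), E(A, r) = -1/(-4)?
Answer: 3705/4 ≈ 926.25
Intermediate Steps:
E(A, r) = 1/4 (E(A, r) = -1*(-1/4) = 1/4)
S(W, F) = (1 + W)*(F - W)
(12*(-19))*S(E(1, -5), -3) = (12*(-19))*(-3 - 1*1/4 - (1/4)**2 - 3*1/4) = -228*(-3 - 1/4 - 1*1/16 - 3/4) = -228*(-3 - 1/4 - 1/16 - 3/4) = -228*(-65/16) = 3705/4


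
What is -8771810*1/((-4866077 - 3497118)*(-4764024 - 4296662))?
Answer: -877181/7577628385177 ≈ -1.1576e-7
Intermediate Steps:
-8771810*1/((-4866077 - 3497118)*(-4764024 - 4296662)) = -8771810/((-9060686*(-8363195))) = -8771810/75776283851770 = -8771810*1/75776283851770 = -877181/7577628385177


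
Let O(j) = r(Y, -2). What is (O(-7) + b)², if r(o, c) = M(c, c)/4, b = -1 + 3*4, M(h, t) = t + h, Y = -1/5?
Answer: 100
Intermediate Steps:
Y = -⅕ (Y = -1*⅕ = -⅕ ≈ -0.20000)
M(h, t) = h + t
b = 11 (b = -1 + 12 = 11)
r(o, c) = c/2 (r(o, c) = (c + c)/4 = (2*c)*(¼) = c/2)
O(j) = -1 (O(j) = (½)*(-2) = -1)
(O(-7) + b)² = (-1 + 11)² = 10² = 100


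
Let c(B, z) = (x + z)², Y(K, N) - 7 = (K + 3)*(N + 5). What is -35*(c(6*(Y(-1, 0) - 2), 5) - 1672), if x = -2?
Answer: 58205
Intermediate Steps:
Y(K, N) = 7 + (3 + K)*(5 + N) (Y(K, N) = 7 + (K + 3)*(N + 5) = 7 + (3 + K)*(5 + N))
c(B, z) = (-2 + z)²
-35*(c(6*(Y(-1, 0) - 2), 5) - 1672) = -35*((-2 + 5)² - 1672) = -35*(3² - 1672) = -35*(9 - 1672) = -35*(-1663) = 58205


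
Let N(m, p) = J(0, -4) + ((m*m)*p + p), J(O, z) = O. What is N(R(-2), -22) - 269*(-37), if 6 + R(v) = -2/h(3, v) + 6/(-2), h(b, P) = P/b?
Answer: 9139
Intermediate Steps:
R(v) = -9 - 6/v (R(v) = -6 + (-2*3/v + 6/(-2)) = -6 + (-2*3/v + 6*(-1/2)) = -6 + (-2*3/v - 3) = -6 + (-6/v - 3) = -6 + (-3 - 6/v) = -9 - 6/v)
N(m, p) = p + p*m**2 (N(m, p) = 0 + ((m*m)*p + p) = 0 + (m**2*p + p) = 0 + (p*m**2 + p) = 0 + (p + p*m**2) = p + p*m**2)
N(R(-2), -22) - 269*(-37) = -22*(1 + (-9 - 6/(-2))**2) - 269*(-37) = -22*(1 + (-9 - 6*(-1/2))**2) + 9953 = -22*(1 + (-9 + 3)**2) + 9953 = -22*(1 + (-6)**2) + 9953 = -22*(1 + 36) + 9953 = -22*37 + 9953 = -814 + 9953 = 9139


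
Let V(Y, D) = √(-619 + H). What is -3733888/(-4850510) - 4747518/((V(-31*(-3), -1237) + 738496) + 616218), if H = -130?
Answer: -811452605931420652/296729952895158265 + 1582506*I*√749/611750007515 ≈ -2.7346 + 7.0797e-5*I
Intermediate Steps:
V(Y, D) = I*√749 (V(Y, D) = √(-619 - 130) = √(-749) = I*√749)
-3733888/(-4850510) - 4747518/((V(-31*(-3), -1237) + 738496) + 616218) = -3733888/(-4850510) - 4747518/((I*√749 + 738496) + 616218) = -3733888*(-1/4850510) - 4747518/((738496 + I*√749) + 616218) = 1866944/2425255 - 4747518/(1354714 + I*√749)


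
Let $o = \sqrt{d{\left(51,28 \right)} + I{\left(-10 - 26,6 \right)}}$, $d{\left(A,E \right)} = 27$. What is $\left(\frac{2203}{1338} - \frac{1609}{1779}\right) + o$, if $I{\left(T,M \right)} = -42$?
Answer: $\frac{196255}{264478} + i \sqrt{15} \approx 0.74205 + 3.873 i$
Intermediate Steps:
$o = i \sqrt{15}$ ($o = \sqrt{27 - 42} = \sqrt{-15} = i \sqrt{15} \approx 3.873 i$)
$\left(\frac{2203}{1338} - \frac{1609}{1779}\right) + o = \left(\frac{2203}{1338} - \frac{1609}{1779}\right) + i \sqrt{15} = \frac{196255}{264478} + i \sqrt{15}$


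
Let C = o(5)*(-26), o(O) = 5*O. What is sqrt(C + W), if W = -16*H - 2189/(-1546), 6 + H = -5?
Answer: I*sqrt(1129530790)/1546 ≈ 21.739*I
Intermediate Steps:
H = -11 (H = -6 - 5 = -11)
C = -650 (C = (5*5)*(-26) = 25*(-26) = -650)
W = 274285/1546 (W = -16*(-11) - 2189/(-1546) = 176 - 2189*(-1)/1546 = 176 - 1*(-2189/1546) = 176 + 2189/1546 = 274285/1546 ≈ 177.42)
sqrt(C + W) = sqrt(-650 + 274285/1546) = sqrt(-730615/1546) = I*sqrt(1129530790)/1546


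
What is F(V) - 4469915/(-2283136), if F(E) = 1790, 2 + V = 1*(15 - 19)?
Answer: 4091283355/2283136 ≈ 1792.0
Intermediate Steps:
V = -6 (V = -2 + 1*(15 - 19) = -2 + 1*(-4) = -2 - 4 = -6)
F(V) - 4469915/(-2283136) = 1790 - 4469915/(-2283136) = 1790 - 4469915*(-1)/2283136 = 1790 - 1*(-4469915/2283136) = 1790 + 4469915/2283136 = 4091283355/2283136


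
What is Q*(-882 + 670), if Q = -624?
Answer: 132288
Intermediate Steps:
Q*(-882 + 670) = -624*(-882 + 670) = -624*(-212) = 132288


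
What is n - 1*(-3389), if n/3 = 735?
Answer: 5594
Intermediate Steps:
n = 2205 (n = 3*735 = 2205)
n - 1*(-3389) = 2205 - 1*(-3389) = 2205 + 3389 = 5594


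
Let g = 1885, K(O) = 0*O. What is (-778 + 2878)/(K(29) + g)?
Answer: 420/377 ≈ 1.1141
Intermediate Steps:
K(O) = 0
(-778 + 2878)/(K(29) + g) = (-778 + 2878)/(0 + 1885) = 2100/1885 = 2100*(1/1885) = 420/377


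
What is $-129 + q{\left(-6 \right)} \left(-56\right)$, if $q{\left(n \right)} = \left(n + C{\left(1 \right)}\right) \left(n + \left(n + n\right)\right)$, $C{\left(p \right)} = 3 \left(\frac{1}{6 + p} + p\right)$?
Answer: $-2721$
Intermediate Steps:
$C{\left(p \right)} = 3 p + \frac{3}{6 + p}$ ($C{\left(p \right)} = 3 \left(p + \frac{1}{6 + p}\right) = 3 p + \frac{3}{6 + p}$)
$q{\left(n \right)} = 3 n \left(\frac{24}{7} + n\right)$ ($q{\left(n \right)} = \left(n + \frac{3 \left(1 + 1^{2} + 6 \cdot 1\right)}{6 + 1}\right) \left(n + \left(n + n\right)\right) = \left(n + \frac{3 \left(1 + 1 + 6\right)}{7}\right) \left(n + 2 n\right) = \left(n + 3 \cdot \frac{1}{7} \cdot 8\right) 3 n = \left(n + \frac{24}{7}\right) 3 n = \left(\frac{24}{7} + n\right) 3 n = 3 n \left(\frac{24}{7} + n\right)$)
$-129 + q{\left(-6 \right)} \left(-56\right) = -129 + \frac{3}{7} \left(-6\right) \left(24 + 7 \left(-6\right)\right) \left(-56\right) = -129 + \frac{3}{7} \left(-6\right) \left(24 - 42\right) \left(-56\right) = -129 + \frac{3}{7} \left(-6\right) \left(-18\right) \left(-56\right) = -129 + \frac{324}{7} \left(-56\right) = -129 - 2592 = -2721$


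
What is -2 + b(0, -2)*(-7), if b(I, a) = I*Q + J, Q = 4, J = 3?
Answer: -23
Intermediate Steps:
b(I, a) = 3 + 4*I (b(I, a) = I*4 + 3 = 4*I + 3 = 3 + 4*I)
-2 + b(0, -2)*(-7) = -2 + (3 + 4*0)*(-7) = -2 + (3 + 0)*(-7) = -2 + 3*(-7) = -2 - 21 = -23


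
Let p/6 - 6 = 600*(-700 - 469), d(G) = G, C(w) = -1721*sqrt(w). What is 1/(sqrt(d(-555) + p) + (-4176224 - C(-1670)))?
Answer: 1/(-4176224 + I*sqrt(4208919) + 1721*I*sqrt(1670)) ≈ -2.3938e-7 - 4.149e-9*I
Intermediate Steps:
p = -4208364 (p = 36 + 6*(600*(-700 - 469)) = 36 + 6*(600*(-1169)) = 36 + 6*(-701400) = 36 - 4208400 = -4208364)
1/(sqrt(d(-555) + p) + (-4176224 - C(-1670))) = 1/(sqrt(-555 - 4208364) + (-4176224 - (-1721)*sqrt(-1670))) = 1/(sqrt(-4208919) + (-4176224 - (-1721)*I*sqrt(1670))) = 1/(I*sqrt(4208919) + (-4176224 - (-1721)*I*sqrt(1670))) = 1/(I*sqrt(4208919) + (-4176224 + 1721*I*sqrt(1670))) = 1/(-4176224 + I*sqrt(4208919) + 1721*I*sqrt(1670))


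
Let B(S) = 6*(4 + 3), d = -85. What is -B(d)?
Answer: -42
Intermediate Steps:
B(S) = 42 (B(S) = 6*7 = 42)
-B(d) = -1*42 = -42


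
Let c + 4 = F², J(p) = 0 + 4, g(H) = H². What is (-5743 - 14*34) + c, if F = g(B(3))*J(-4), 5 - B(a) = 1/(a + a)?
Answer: 203218/81 ≈ 2508.9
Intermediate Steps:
B(a) = 5 - 1/(2*a) (B(a) = 5 - 1/(a + a) = 5 - 1/(2*a))
J(p) = 4
F = 841/9 (F = (5 - ½/3)²*4 = (5 - ½*⅓)²*4 = (5 - ⅙)²*4 = (29/6)²*4 = (841/36)*4 = 841/9 ≈ 93.444)
c = 706957/81 (c = -4 + (841/9)² = -4 + 707281/81 = 706957/81 ≈ 8727.9)
(-5743 - 14*34) + c = (-5743 - 14*34) + 706957/81 = (-5743 - 476) + 706957/81 = -6219 + 706957/81 = 203218/81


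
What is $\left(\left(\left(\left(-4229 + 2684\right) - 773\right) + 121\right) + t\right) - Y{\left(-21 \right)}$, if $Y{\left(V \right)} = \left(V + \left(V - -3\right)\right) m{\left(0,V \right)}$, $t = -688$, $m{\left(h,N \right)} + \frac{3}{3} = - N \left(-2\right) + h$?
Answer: $-4562$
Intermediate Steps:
$m{\left(h,N \right)} = -1 + h + 2 N$ ($m{\left(h,N \right)} = -1 + \left(- N \left(-2\right) + h\right) = -1 + \left(2 N + h\right) = -1 + \left(h + 2 N\right) = -1 + h + 2 N$)
$Y{\left(V \right)} = \left(-1 + 2 V\right) \left(3 + 2 V\right)$ ($Y{\left(V \right)} = \left(V + \left(V - -3\right)\right) \left(-1 + 0 + 2 V\right) = \left(V + \left(V + 3\right)\right) \left(-1 + 2 V\right) = \left(V + \left(3 + V\right)\right) \left(-1 + 2 V\right) = \left(3 + 2 V\right) \left(-1 + 2 V\right) = \left(-1 + 2 V\right) \left(3 + 2 V\right)$)
$\left(\left(\left(\left(-4229 + 2684\right) - 773\right) + 121\right) + t\right) - Y{\left(-21 \right)} = \left(\left(\left(\left(-4229 + 2684\right) - 773\right) + 121\right) - 688\right) - \left(-1 + 2 \left(-21\right)\right) \left(3 + 2 \left(-21\right)\right) = \left(\left(\left(-1545 - 773\right) + 121\right) - 688\right) - \left(-1 - 42\right) \left(3 - 42\right) = \left(\left(-2318 + 121\right) - 688\right) - \left(-43\right) \left(-39\right) = \left(-2197 - 688\right) - 1677 = -2885 - 1677 = -4562$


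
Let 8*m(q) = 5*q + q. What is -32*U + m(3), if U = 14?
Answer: -1783/4 ≈ -445.75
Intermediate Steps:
m(q) = 3*q/4 (m(q) = (5*q + q)/8 = (6*q)/8 = 3*q/4)
-32*U + m(3) = -32*14 + (¾)*3 = -448 + 9/4 = -1783/4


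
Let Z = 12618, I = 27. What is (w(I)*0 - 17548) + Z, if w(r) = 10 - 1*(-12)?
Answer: -4930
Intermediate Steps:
w(r) = 22 (w(r) = 10 + 12 = 22)
(w(I)*0 - 17548) + Z = (22*0 - 17548) + 12618 = (0 - 17548) + 12618 = -17548 + 12618 = -4930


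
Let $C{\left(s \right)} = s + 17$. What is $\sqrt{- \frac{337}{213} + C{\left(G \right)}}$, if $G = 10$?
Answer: $\frac{\sqrt{1153182}}{213} \approx 5.0416$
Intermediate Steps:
$C{\left(s \right)} = 17 + s$
$\sqrt{- \frac{337}{213} + C{\left(G \right)}} = \sqrt{- \frac{337}{213} + \left(17 + 10\right)} = \sqrt{\left(-337\right) \frac{1}{213} + 27} = \sqrt{- \frac{337}{213} + 27} = \sqrt{\frac{5414}{213}} = \frac{\sqrt{1153182}}{213}$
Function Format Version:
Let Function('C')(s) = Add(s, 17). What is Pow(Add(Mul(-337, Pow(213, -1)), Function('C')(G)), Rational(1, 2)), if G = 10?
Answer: Mul(Rational(1, 213), Pow(1153182, Rational(1, 2))) ≈ 5.0416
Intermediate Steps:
Function('C')(s) = Add(17, s)
Pow(Add(Mul(-337, Pow(213, -1)), Function('C')(G)), Rational(1, 2)) = Pow(Add(Mul(-337, Pow(213, -1)), Add(17, 10)), Rational(1, 2)) = Pow(Add(Mul(-337, Rational(1, 213)), 27), Rational(1, 2)) = Pow(Add(Rational(-337, 213), 27), Rational(1, 2)) = Pow(Rational(5414, 213), Rational(1, 2)) = Mul(Rational(1, 213), Pow(1153182, Rational(1, 2)))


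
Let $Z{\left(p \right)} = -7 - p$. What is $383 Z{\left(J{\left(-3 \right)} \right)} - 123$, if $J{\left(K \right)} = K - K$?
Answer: $-2804$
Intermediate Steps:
$J{\left(K \right)} = 0$
$383 Z{\left(J{\left(-3 \right)} \right)} - 123 = 383 \left(-7 - 0\right) - 123 = 383 \left(-7 + 0\right) - 123 = 383 \left(-7\right) - 123 = -2681 - 123 = -2804$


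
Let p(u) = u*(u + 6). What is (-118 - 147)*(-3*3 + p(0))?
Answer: 2385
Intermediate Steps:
p(u) = u*(6 + u)
(-118 - 147)*(-3*3 + p(0)) = (-118 - 147)*(-3*3 + 0*(6 + 0)) = -265*(-9 + 0*6) = -265*(-9 + 0) = -265*(-9) = 2385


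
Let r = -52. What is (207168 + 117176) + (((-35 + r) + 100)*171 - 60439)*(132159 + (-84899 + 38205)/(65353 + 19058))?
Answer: -649408583146096/84411 ≈ -7.6934e+9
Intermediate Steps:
(207168 + 117176) + (((-35 + r) + 100)*171 - 60439)*(132159 + (-84899 + 38205)/(65353 + 19058)) = (207168 + 117176) + (((-35 - 52) + 100)*171 - 60439)*(132159 + (-84899 + 38205)/(65353 + 19058)) = 324344 + ((-87 + 100)*171 - 60439)*(132159 - 46694/84411) = 324344 + (13*171 - 60439)*(132159 - 46694*1/84411) = 324344 + (2223 - 60439)*(132159 - 46694/84411) = 324344 - 58216*11155626655/84411 = 324344 - 649435961347480/84411 = -649408583146096/84411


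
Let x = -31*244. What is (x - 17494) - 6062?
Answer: -31120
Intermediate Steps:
x = -7564
(x - 17494) - 6062 = (-7564 - 17494) - 6062 = -25058 - 6062 = -31120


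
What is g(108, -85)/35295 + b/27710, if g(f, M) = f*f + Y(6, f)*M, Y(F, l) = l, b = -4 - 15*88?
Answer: 736702/32600815 ≈ 0.022598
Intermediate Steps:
b = -1324 (b = -4 - 1320 = -1324)
g(f, M) = f**2 + M*f (g(f, M) = f*f + f*M = f**2 + M*f)
g(108, -85)/35295 + b/27710 = (108*(-85 + 108))/35295 - 1324/27710 = (108*23)*(1/35295) - 1324*1/27710 = 2484*(1/35295) - 662/13855 = 828/11765 - 662/13855 = 736702/32600815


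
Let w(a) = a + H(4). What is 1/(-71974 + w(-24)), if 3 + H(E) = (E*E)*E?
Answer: -1/71937 ≈ -1.3901e-5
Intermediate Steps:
H(E) = -3 + E**3 (H(E) = -3 + (E*E)*E = -3 + E**2*E = -3 + E**3)
w(a) = 61 + a (w(a) = a + (-3 + 4**3) = a + (-3 + 64) = a + 61 = 61 + a)
1/(-71974 + w(-24)) = 1/(-71974 + (61 - 24)) = 1/(-71974 + 37) = 1/(-71937) = -1/71937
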